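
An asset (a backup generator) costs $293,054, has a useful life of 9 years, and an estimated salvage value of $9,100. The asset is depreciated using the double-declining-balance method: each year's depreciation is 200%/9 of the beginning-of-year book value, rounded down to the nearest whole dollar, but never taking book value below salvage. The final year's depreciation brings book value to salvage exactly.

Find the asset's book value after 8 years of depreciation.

Depreciable base = $293,054 − $9,100 = $283,954.
Year 1: ⌊$293,054 × 200%/9⌋ = $65,123. Book value $227,931.
Year 2: ⌊$227,931 × 200%/9⌋ = $50,651. Book value $177,280.
Year 3: ⌊$177,280 × 200%/9⌋ = $39,395. Book value $137,885.
Year 4: ⌊$137,885 × 200%/9⌋ = $30,641. Book value $107,244.
Year 5: ⌊$107,244 × 200%/9⌋ = $23,832. Book value $83,412.
Year 6: ⌊$83,412 × 200%/9⌋ = $18,536. Book value $64,876.
Year 7: ⌊$64,876 × 200%/9⌋ = $14,416. Book value $50,460.
Year 8: ⌊$50,460 × 200%/9⌋ = $11,213. Book value $39,247.

$39,247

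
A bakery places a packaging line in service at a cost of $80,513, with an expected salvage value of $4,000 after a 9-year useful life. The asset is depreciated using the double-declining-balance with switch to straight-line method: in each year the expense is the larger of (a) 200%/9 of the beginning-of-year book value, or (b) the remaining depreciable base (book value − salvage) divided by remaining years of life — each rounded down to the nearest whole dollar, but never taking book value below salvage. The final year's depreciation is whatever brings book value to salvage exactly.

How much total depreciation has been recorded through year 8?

$71,904

Depreciable base = $80,513 − $4,000 = $76,513.
Year 1: DB = ⌊$80,513 × 200%/9⌋ = $17,891; SL = ⌊$76,513/9⌋ = $8,501 → take DB $17,891. Book value $62,622.
Year 2: DB = ⌊$62,622 × 200%/9⌋ = $13,916; SL = ⌊$58,622/8⌋ = $7,327 → take DB $13,916. Book value $48,706.
Year 3: DB = ⌊$48,706 × 200%/9⌋ = $10,823; SL = ⌊$44,706/7⌋ = $6,386 → take DB $10,823. Book value $37,883.
Year 4: DB = ⌊$37,883 × 200%/9⌋ = $8,418; SL = ⌊$33,883/6⌋ = $5,647 → take DB $8,418. Book value $29,465.
Year 5: DB = ⌊$29,465 × 200%/9⌋ = $6,547; SL = ⌊$25,465/5⌋ = $5,093 → take DB $6,547. Book value $22,918.
Year 6: DB = ⌊$22,918 × 200%/9⌋ = $5,092; SL = ⌊$18,918/4⌋ = $4,729 → take DB $5,092. Book value $17,826.
Year 7: DB = ⌊$17,826 × 200%/9⌋ = $3,961; SL = ⌊$13,826/3⌋ = $4,608 → take SL $4,608. Book value $13,218.
Year 8: DB = ⌊$13,218 × 200%/9⌋ = $2,937; SL = ⌊$9,218/2⌋ = $4,609 → take SL $4,609. Book value $8,609.
Accumulated through year 8 = $80,513 − $8,609 = $71,904.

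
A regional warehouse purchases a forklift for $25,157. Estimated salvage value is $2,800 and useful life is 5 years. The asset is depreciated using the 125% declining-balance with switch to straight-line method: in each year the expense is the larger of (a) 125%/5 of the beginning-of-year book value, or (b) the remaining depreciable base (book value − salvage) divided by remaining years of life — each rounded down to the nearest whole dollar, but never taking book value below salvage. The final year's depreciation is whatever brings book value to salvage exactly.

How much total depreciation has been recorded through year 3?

Depreciable base = $25,157 − $2,800 = $22,357.
Year 1: DB = ⌊$25,157 × 125%/5⌋ = $6,289; SL = ⌊$22,357/5⌋ = $4,471 → take DB $6,289. Book value $18,868.
Year 2: DB = ⌊$18,868 × 125%/5⌋ = $4,717; SL = ⌊$16,068/4⌋ = $4,017 → take DB $4,717. Book value $14,151.
Year 3: DB = ⌊$14,151 × 125%/5⌋ = $3,537; SL = ⌊$11,351/3⌋ = $3,783 → take SL $3,783. Book value $10,368.
Accumulated through year 3 = $25,157 − $10,368 = $14,789.

$14,789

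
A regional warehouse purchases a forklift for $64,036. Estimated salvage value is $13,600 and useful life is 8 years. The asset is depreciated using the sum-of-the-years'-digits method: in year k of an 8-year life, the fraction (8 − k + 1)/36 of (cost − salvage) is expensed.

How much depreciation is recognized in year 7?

$2,802

Depreciable base = $64,036 − $13,600 = $50,436.
Sum of the years' digits = 8+7+6+5+4+3+2+1 = 36.
Year 1: $50,436 × 8/36 = $11,208. Book value $52,828.
Year 2: $50,436 × 7/36 = $9,807. Book value $43,021.
Year 3: $50,436 × 6/36 = $8,406. Book value $34,615.
Year 4: $50,436 × 5/36 = $7,005. Book value $27,610.
Year 5: $50,436 × 4/36 = $5,604. Book value $22,006.
Year 6: $50,436 × 3/36 = $4,203. Book value $17,803.
Year 7: $50,436 × 2/36 = $2,802. Book value $15,001.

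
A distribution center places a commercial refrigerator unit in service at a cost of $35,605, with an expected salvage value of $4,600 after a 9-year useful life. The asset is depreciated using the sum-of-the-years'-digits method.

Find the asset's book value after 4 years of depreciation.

Depreciable base = $35,605 − $4,600 = $31,005.
Sum of the years' digits = 9+8+7+6+5+4+3+2+1 = 45.
Year 1: $31,005 × 9/45 = $6,201. Book value $29,404.
Year 2: $31,005 × 8/45 = $5,512. Book value $23,892.
Year 3: $31,005 × 7/45 = $4,823. Book value $19,069.
Year 4: $31,005 × 6/45 = $4,134. Book value $14,935.

$14,935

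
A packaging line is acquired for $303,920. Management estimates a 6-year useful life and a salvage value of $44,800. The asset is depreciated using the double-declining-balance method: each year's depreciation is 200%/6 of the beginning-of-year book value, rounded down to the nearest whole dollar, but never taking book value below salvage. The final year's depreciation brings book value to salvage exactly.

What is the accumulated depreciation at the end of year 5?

Depreciable base = $303,920 − $44,800 = $259,120.
Year 1: ⌊$303,920 × 200%/6⌋ = $101,306. Book value $202,614.
Year 2: ⌊$202,614 × 200%/6⌋ = $67,538. Book value $135,076.
Year 3: ⌊$135,076 × 200%/6⌋ = $45,025. Book value $90,051.
Year 4: ⌊$90,051 × 200%/6⌋ = $30,017. Book value $60,034.
Year 5: ⌊$60,034 × 200%/6⌋ = $20,011, capped at $15,234. Book value $44,800.
Accumulated through year 5 = $303,920 − $44,800 = $259,120.

$259,120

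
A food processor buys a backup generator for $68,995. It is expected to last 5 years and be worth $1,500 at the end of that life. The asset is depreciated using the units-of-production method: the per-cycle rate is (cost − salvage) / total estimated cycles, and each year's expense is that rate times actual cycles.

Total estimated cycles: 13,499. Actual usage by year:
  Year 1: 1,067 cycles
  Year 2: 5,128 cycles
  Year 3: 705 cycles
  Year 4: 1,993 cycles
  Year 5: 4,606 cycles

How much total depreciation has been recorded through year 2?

$30,975

Depreciable base = $68,995 − $1,500 = $67,495.
Rate = $67,495 / 13,499 cycles = $5 per cycle.
Year 1: 1,067 × $5 = $5,335. Book value $63,660.
Year 2: 5,128 × $5 = $25,640. Book value $38,020.
Accumulated through year 2 = $68,995 − $38,020 = $30,975.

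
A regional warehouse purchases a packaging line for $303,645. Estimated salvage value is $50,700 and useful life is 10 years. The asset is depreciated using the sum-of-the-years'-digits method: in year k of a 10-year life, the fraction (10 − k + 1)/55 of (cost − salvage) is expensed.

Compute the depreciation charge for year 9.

Depreciable base = $303,645 − $50,700 = $252,945.
Sum of the years' digits = 10+9+8+7+6+5+4+3+2+1 = 55.
Year 1: $252,945 × 10/55 = $45,990. Book value $257,655.
Year 2: $252,945 × 9/55 = $41,391. Book value $216,264.
Year 3: $252,945 × 8/55 = $36,792. Book value $179,472.
Year 4: $252,945 × 7/55 = $32,193. Book value $147,279.
Year 5: $252,945 × 6/55 = $27,594. Book value $119,685.
Year 6: $252,945 × 5/55 = $22,995. Book value $96,690.
Year 7: $252,945 × 4/55 = $18,396. Book value $78,294.
Year 8: $252,945 × 3/55 = $13,797. Book value $64,497.
Year 9: $252,945 × 2/55 = $9,198. Book value $55,299.

$9,198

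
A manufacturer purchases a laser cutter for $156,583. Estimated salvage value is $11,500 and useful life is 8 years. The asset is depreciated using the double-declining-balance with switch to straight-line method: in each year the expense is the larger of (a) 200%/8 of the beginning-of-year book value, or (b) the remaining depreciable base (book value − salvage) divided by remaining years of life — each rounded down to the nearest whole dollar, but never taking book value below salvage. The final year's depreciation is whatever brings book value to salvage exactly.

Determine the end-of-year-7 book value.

Depreciable base = $156,583 − $11,500 = $145,083.
Year 1: DB = ⌊$156,583 × 200%/8⌋ = $39,145; SL = ⌊$145,083/8⌋ = $18,135 → take DB $39,145. Book value $117,438.
Year 2: DB = ⌊$117,438 × 200%/8⌋ = $29,359; SL = ⌊$105,938/7⌋ = $15,134 → take DB $29,359. Book value $88,079.
Year 3: DB = ⌊$88,079 × 200%/8⌋ = $22,019; SL = ⌊$76,579/6⌋ = $12,763 → take DB $22,019. Book value $66,060.
Year 4: DB = ⌊$66,060 × 200%/8⌋ = $16,515; SL = ⌊$54,560/5⌋ = $10,912 → take DB $16,515. Book value $49,545.
Year 5: DB = ⌊$49,545 × 200%/8⌋ = $12,386; SL = ⌊$38,045/4⌋ = $9,511 → take DB $12,386. Book value $37,159.
Year 6: DB = ⌊$37,159 × 200%/8⌋ = $9,289; SL = ⌊$25,659/3⌋ = $8,553 → take DB $9,289. Book value $27,870.
Year 7: DB = ⌊$27,870 × 200%/8⌋ = $6,967; SL = ⌊$16,370/2⌋ = $8,185 → take SL $8,185. Book value $19,685.

$19,685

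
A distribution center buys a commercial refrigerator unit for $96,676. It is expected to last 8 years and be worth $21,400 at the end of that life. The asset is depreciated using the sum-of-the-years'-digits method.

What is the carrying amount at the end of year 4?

$42,310

Depreciable base = $96,676 − $21,400 = $75,276.
Sum of the years' digits = 8+7+6+5+4+3+2+1 = 36.
Year 1: $75,276 × 8/36 = $16,728. Book value $79,948.
Year 2: $75,276 × 7/36 = $14,637. Book value $65,311.
Year 3: $75,276 × 6/36 = $12,546. Book value $52,765.
Year 4: $75,276 × 5/36 = $10,455. Book value $42,310.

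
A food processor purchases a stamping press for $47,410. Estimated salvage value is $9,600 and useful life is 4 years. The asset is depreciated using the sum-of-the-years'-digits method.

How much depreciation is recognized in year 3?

Depreciable base = $47,410 − $9,600 = $37,810.
Sum of the years' digits = 4+3+2+1 = 10.
Year 1: $37,810 × 4/10 = $15,124. Book value $32,286.
Year 2: $37,810 × 3/10 = $11,343. Book value $20,943.
Year 3: $37,810 × 2/10 = $7,562. Book value $13,381.

$7,562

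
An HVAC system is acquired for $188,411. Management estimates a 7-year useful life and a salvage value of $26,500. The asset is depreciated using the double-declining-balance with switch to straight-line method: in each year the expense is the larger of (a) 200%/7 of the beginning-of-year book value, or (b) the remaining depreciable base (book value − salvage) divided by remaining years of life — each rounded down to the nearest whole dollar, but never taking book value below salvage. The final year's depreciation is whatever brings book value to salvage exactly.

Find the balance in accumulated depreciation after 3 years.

Depreciable base = $188,411 − $26,500 = $161,911.
Year 1: DB = ⌊$188,411 × 200%/7⌋ = $53,831; SL = ⌊$161,911/7⌋ = $23,130 → take DB $53,831. Book value $134,580.
Year 2: DB = ⌊$134,580 × 200%/7⌋ = $38,451; SL = ⌊$108,080/6⌋ = $18,013 → take DB $38,451. Book value $96,129.
Year 3: DB = ⌊$96,129 × 200%/7⌋ = $27,465; SL = ⌊$69,629/5⌋ = $13,925 → take DB $27,465. Book value $68,664.
Accumulated through year 3 = $188,411 − $68,664 = $119,747.

$119,747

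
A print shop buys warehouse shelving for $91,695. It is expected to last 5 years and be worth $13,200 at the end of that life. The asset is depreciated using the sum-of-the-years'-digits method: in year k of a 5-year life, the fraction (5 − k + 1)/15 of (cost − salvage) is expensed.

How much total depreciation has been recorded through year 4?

Depreciable base = $91,695 − $13,200 = $78,495.
Sum of the years' digits = 5+4+3+2+1 = 15.
Year 1: $78,495 × 5/15 = $26,165. Book value $65,530.
Year 2: $78,495 × 4/15 = $20,932. Book value $44,598.
Year 3: $78,495 × 3/15 = $15,699. Book value $28,899.
Year 4: $78,495 × 2/15 = $10,466. Book value $18,433.
Accumulated through year 4 = $91,695 − $18,433 = $73,262.

$73,262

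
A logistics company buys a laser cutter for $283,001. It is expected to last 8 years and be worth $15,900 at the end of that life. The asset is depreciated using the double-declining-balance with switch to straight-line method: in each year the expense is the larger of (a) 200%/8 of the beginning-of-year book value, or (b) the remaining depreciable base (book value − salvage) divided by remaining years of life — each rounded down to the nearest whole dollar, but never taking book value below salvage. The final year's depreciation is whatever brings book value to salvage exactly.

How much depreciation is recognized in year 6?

$17,086

Depreciable base = $283,001 − $15,900 = $267,101.
Year 1: DB = ⌊$283,001 × 200%/8⌋ = $70,750; SL = ⌊$267,101/8⌋ = $33,387 → take DB $70,750. Book value $212,251.
Year 2: DB = ⌊$212,251 × 200%/8⌋ = $53,062; SL = ⌊$196,351/7⌋ = $28,050 → take DB $53,062. Book value $159,189.
Year 3: DB = ⌊$159,189 × 200%/8⌋ = $39,797; SL = ⌊$143,289/6⌋ = $23,881 → take DB $39,797. Book value $119,392.
Year 4: DB = ⌊$119,392 × 200%/8⌋ = $29,848; SL = ⌊$103,492/5⌋ = $20,698 → take DB $29,848. Book value $89,544.
Year 5: DB = ⌊$89,544 × 200%/8⌋ = $22,386; SL = ⌊$73,644/4⌋ = $18,411 → take DB $22,386. Book value $67,158.
Year 6: DB = ⌊$67,158 × 200%/8⌋ = $16,789; SL = ⌊$51,258/3⌋ = $17,086 → take SL $17,086. Book value $50,072.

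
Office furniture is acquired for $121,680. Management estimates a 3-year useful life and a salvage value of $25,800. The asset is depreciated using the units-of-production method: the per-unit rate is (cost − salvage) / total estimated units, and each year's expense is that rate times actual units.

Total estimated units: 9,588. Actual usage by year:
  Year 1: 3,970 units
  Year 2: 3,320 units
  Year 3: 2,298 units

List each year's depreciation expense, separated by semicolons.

$39,700; $33,200; $22,980

Depreciable base = $121,680 − $25,800 = $95,880.
Rate = $95,880 / 9,588 units = $10 per unit.
Year 1: 3,970 × $10 = $39,700. Book value $81,980.
Year 2: 3,320 × $10 = $33,200. Book value $48,780.
Year 3: 2,298 × $10 = $22,980. Book value $25,800.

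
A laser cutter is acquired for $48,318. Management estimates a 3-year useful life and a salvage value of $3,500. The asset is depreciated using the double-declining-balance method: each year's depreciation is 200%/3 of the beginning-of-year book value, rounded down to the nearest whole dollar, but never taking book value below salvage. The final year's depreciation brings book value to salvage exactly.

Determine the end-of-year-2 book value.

Depreciable base = $48,318 − $3,500 = $44,818.
Year 1: ⌊$48,318 × 200%/3⌋ = $32,212. Book value $16,106.
Year 2: ⌊$16,106 × 200%/3⌋ = $10,737. Book value $5,369.

$5,369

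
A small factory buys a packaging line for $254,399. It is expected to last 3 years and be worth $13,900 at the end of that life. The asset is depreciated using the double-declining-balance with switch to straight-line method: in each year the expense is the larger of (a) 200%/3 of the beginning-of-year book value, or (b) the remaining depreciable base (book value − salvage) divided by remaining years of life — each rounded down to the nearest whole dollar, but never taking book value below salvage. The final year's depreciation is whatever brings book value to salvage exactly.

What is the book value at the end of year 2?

Depreciable base = $254,399 − $13,900 = $240,499.
Year 1: DB = ⌊$254,399 × 200%/3⌋ = $169,599; SL = ⌊$240,499/3⌋ = $80,166 → take DB $169,599. Book value $84,800.
Year 2: DB = ⌊$84,800 × 200%/3⌋ = $56,533; SL = ⌊$70,900/2⌋ = $35,450 → take DB $56,533. Book value $28,267.

$28,267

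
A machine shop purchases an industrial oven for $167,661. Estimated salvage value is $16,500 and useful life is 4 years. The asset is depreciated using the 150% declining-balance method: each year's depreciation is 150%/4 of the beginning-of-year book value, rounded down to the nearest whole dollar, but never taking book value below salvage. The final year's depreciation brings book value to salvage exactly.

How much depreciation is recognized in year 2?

$39,295

Depreciable base = $167,661 − $16,500 = $151,161.
Year 1: ⌊$167,661 × 150%/4⌋ = $62,872. Book value $104,789.
Year 2: ⌊$104,789 × 150%/4⌋ = $39,295. Book value $65,494.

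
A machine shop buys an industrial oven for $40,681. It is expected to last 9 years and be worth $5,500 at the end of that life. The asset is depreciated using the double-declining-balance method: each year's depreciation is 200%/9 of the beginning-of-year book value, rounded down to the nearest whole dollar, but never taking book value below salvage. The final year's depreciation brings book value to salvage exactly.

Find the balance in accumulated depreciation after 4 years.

$25,792

Depreciable base = $40,681 − $5,500 = $35,181.
Year 1: ⌊$40,681 × 200%/9⌋ = $9,040. Book value $31,641.
Year 2: ⌊$31,641 × 200%/9⌋ = $7,031. Book value $24,610.
Year 3: ⌊$24,610 × 200%/9⌋ = $5,468. Book value $19,142.
Year 4: ⌊$19,142 × 200%/9⌋ = $4,253. Book value $14,889.
Accumulated through year 4 = $40,681 − $14,889 = $25,792.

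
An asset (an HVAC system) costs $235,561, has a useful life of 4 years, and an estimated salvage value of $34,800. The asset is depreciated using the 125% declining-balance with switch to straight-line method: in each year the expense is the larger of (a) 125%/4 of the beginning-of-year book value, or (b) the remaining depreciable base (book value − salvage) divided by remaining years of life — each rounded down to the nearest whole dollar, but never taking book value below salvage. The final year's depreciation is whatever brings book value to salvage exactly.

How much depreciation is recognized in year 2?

$50,609

Depreciable base = $235,561 − $34,800 = $200,761.
Year 1: DB = ⌊$235,561 × 125%/4⌋ = $73,612; SL = ⌊$200,761/4⌋ = $50,190 → take DB $73,612. Book value $161,949.
Year 2: DB = ⌊$161,949 × 125%/4⌋ = $50,609; SL = ⌊$127,149/3⌋ = $42,383 → take DB $50,609. Book value $111,340.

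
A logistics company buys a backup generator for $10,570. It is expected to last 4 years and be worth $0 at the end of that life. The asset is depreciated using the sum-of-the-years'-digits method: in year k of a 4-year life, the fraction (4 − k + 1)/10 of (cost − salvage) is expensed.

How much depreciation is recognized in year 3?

$2,114

Depreciable base = $10,570 − $0 = $10,570.
Sum of the years' digits = 4+3+2+1 = 10.
Year 1: $10,570 × 4/10 = $4,228. Book value $6,342.
Year 2: $10,570 × 3/10 = $3,171. Book value $3,171.
Year 3: $10,570 × 2/10 = $2,114. Book value $1,057.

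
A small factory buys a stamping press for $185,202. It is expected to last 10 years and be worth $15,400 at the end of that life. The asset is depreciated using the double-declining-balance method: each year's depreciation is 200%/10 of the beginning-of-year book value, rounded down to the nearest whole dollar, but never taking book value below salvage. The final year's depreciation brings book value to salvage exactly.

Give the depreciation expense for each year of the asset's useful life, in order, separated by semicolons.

$37,040; $29,632; $23,706; $18,964; $15,172; $12,137; $9,710; $7,768; $6,214; $9,459

Depreciable base = $185,202 − $15,400 = $169,802.
Year 1: ⌊$185,202 × 200%/10⌋ = $37,040. Book value $148,162.
Year 2: ⌊$148,162 × 200%/10⌋ = $29,632. Book value $118,530.
Year 3: ⌊$118,530 × 200%/10⌋ = $23,706. Book value $94,824.
Year 4: ⌊$94,824 × 200%/10⌋ = $18,964. Book value $75,860.
Year 5: ⌊$75,860 × 200%/10⌋ = $15,172. Book value $60,688.
Year 6: ⌊$60,688 × 200%/10⌋ = $12,137. Book value $48,551.
Year 7: ⌊$48,551 × 200%/10⌋ = $9,710. Book value $38,841.
Year 8: ⌊$38,841 × 200%/10⌋ = $7,768. Book value $31,073.
Year 9: ⌊$31,073 × 200%/10⌋ = $6,214. Book value $24,859.
Year 10 (final): $24,859 − $15,400 = $9,459. Book value $15,400.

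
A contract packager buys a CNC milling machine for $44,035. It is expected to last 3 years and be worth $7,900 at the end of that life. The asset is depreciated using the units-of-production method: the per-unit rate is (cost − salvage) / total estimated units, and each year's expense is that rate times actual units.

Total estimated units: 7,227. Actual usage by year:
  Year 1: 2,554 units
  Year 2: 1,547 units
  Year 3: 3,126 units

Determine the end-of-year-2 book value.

Depreciable base = $44,035 − $7,900 = $36,135.
Rate = $36,135 / 7,227 units = $5 per unit.
Year 1: 2,554 × $5 = $12,770. Book value $31,265.
Year 2: 1,547 × $5 = $7,735. Book value $23,530.

$23,530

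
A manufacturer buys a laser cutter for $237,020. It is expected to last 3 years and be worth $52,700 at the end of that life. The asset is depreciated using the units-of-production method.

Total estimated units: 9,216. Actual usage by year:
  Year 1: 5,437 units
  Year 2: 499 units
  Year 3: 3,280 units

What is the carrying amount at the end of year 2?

Depreciable base = $237,020 − $52,700 = $184,320.
Rate = $184,320 / 9,216 units = $20 per unit.
Year 1: 5,437 × $20 = $108,740. Book value $128,280.
Year 2: 499 × $20 = $9,980. Book value $118,300.

$118,300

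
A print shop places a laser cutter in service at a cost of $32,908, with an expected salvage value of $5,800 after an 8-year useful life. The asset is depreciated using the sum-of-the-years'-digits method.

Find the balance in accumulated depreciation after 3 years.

Depreciable base = $32,908 − $5,800 = $27,108.
Sum of the years' digits = 8+7+6+5+4+3+2+1 = 36.
Year 1: $27,108 × 8/36 = $6,024. Book value $26,884.
Year 2: $27,108 × 7/36 = $5,271. Book value $21,613.
Year 3: $27,108 × 6/36 = $4,518. Book value $17,095.
Accumulated through year 3 = $32,908 − $17,095 = $15,813.

$15,813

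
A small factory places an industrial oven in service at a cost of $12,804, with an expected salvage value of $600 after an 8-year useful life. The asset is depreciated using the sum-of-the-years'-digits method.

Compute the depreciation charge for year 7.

$678

Depreciable base = $12,804 − $600 = $12,204.
Sum of the years' digits = 8+7+6+5+4+3+2+1 = 36.
Year 1: $12,204 × 8/36 = $2,712. Book value $10,092.
Year 2: $12,204 × 7/36 = $2,373. Book value $7,719.
Year 3: $12,204 × 6/36 = $2,034. Book value $5,685.
Year 4: $12,204 × 5/36 = $1,695. Book value $3,990.
Year 5: $12,204 × 4/36 = $1,356. Book value $2,634.
Year 6: $12,204 × 3/36 = $1,017. Book value $1,617.
Year 7: $12,204 × 2/36 = $678. Book value $939.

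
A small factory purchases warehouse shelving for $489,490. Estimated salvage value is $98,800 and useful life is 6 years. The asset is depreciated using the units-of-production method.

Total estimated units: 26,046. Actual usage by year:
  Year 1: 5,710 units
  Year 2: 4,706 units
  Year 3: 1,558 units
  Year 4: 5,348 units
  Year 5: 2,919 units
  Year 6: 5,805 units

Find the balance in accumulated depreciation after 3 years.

$179,610

Depreciable base = $489,490 − $98,800 = $390,690.
Rate = $390,690 / 26,046 units = $15 per unit.
Year 1: 5,710 × $15 = $85,650. Book value $403,840.
Year 2: 4,706 × $15 = $70,590. Book value $333,250.
Year 3: 1,558 × $15 = $23,370. Book value $309,880.
Accumulated through year 3 = $489,490 − $309,880 = $179,610.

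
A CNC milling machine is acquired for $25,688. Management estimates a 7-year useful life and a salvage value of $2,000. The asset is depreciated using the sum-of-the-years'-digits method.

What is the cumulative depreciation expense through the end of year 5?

$21,150

Depreciable base = $25,688 − $2,000 = $23,688.
Sum of the years' digits = 7+6+5+4+3+2+1 = 28.
Year 1: $23,688 × 7/28 = $5,922. Book value $19,766.
Year 2: $23,688 × 6/28 = $5,076. Book value $14,690.
Year 3: $23,688 × 5/28 = $4,230. Book value $10,460.
Year 4: $23,688 × 4/28 = $3,384. Book value $7,076.
Year 5: $23,688 × 3/28 = $2,538. Book value $4,538.
Accumulated through year 5 = $25,688 − $4,538 = $21,150.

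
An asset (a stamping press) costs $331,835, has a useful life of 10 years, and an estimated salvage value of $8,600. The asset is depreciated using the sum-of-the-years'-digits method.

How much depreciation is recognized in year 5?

Depreciable base = $331,835 − $8,600 = $323,235.
Sum of the years' digits = 10+9+8+7+6+5+4+3+2+1 = 55.
Year 1: $323,235 × 10/55 = $58,770. Book value $273,065.
Year 2: $323,235 × 9/55 = $52,893. Book value $220,172.
Year 3: $323,235 × 8/55 = $47,016. Book value $173,156.
Year 4: $323,235 × 7/55 = $41,139. Book value $132,017.
Year 5: $323,235 × 6/55 = $35,262. Book value $96,755.

$35,262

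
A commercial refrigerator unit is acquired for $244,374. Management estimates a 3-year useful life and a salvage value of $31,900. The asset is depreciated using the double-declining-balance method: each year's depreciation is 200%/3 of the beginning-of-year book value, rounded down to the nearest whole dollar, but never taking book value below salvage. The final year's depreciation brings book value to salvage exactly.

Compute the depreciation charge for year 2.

$49,558

Depreciable base = $244,374 − $31,900 = $212,474.
Year 1: ⌊$244,374 × 200%/3⌋ = $162,916. Book value $81,458.
Year 2: ⌊$81,458 × 200%/3⌋ = $54,305, capped at $49,558. Book value $31,900.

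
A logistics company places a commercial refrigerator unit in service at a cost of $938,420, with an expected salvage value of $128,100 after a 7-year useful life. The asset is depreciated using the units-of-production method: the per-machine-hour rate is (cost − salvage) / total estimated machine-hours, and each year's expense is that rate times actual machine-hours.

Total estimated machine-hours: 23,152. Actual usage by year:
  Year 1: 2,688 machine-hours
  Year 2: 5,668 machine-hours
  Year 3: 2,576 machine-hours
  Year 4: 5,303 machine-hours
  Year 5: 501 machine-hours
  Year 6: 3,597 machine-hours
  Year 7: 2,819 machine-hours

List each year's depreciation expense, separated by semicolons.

Depreciable base = $938,420 − $128,100 = $810,320.
Rate = $810,320 / 23,152 machine-hours = $35 per machine-hour.
Year 1: 2,688 × $35 = $94,080. Book value $844,340.
Year 2: 5,668 × $35 = $198,380. Book value $645,960.
Year 3: 2,576 × $35 = $90,160. Book value $555,800.
Year 4: 5,303 × $35 = $185,605. Book value $370,195.
Year 5: 501 × $35 = $17,535. Book value $352,660.
Year 6: 3,597 × $35 = $125,895. Book value $226,765.
Year 7: 2,819 × $35 = $98,665. Book value $128,100.

$94,080; $198,380; $90,160; $185,605; $17,535; $125,895; $98,665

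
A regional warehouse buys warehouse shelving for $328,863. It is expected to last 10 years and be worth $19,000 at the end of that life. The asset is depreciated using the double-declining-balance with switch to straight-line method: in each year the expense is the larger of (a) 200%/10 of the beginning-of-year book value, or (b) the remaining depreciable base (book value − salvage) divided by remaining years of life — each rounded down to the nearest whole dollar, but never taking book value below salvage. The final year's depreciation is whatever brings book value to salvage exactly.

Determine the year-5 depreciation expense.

$26,940

Depreciable base = $328,863 − $19,000 = $309,863.
Year 1: DB = ⌊$328,863 × 200%/10⌋ = $65,772; SL = ⌊$309,863/10⌋ = $30,986 → take DB $65,772. Book value $263,091.
Year 2: DB = ⌊$263,091 × 200%/10⌋ = $52,618; SL = ⌊$244,091/9⌋ = $27,121 → take DB $52,618. Book value $210,473.
Year 3: DB = ⌊$210,473 × 200%/10⌋ = $42,094; SL = ⌊$191,473/8⌋ = $23,934 → take DB $42,094. Book value $168,379.
Year 4: DB = ⌊$168,379 × 200%/10⌋ = $33,675; SL = ⌊$149,379/7⌋ = $21,339 → take DB $33,675. Book value $134,704.
Year 5: DB = ⌊$134,704 × 200%/10⌋ = $26,940; SL = ⌊$115,704/6⌋ = $19,284 → take DB $26,940. Book value $107,764.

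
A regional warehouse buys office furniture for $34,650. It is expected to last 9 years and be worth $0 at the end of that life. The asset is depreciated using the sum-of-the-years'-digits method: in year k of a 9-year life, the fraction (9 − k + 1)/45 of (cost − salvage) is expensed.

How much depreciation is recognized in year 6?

Depreciable base = $34,650 − $0 = $34,650.
Sum of the years' digits = 9+8+7+6+5+4+3+2+1 = 45.
Year 1: $34,650 × 9/45 = $6,930. Book value $27,720.
Year 2: $34,650 × 8/45 = $6,160. Book value $21,560.
Year 3: $34,650 × 7/45 = $5,390. Book value $16,170.
Year 4: $34,650 × 6/45 = $4,620. Book value $11,550.
Year 5: $34,650 × 5/45 = $3,850. Book value $7,700.
Year 6: $34,650 × 4/45 = $3,080. Book value $4,620.

$3,080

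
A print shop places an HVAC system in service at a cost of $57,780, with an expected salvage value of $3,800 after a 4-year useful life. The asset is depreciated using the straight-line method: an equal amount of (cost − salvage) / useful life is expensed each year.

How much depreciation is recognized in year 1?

Depreciable base = $57,780 − $3,800 = $53,980.
Annual expense = $53,980 / 4 = $13,495.

$13,495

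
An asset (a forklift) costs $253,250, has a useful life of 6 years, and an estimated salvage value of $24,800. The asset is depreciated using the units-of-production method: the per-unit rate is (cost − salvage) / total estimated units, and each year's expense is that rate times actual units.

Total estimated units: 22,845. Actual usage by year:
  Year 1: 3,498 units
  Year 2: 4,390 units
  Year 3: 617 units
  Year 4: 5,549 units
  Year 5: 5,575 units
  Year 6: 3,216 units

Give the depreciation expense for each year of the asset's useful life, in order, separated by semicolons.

$34,980; $43,900; $6,170; $55,490; $55,750; $32,160

Depreciable base = $253,250 − $24,800 = $228,450.
Rate = $228,450 / 22,845 units = $10 per unit.
Year 1: 3,498 × $10 = $34,980. Book value $218,270.
Year 2: 4,390 × $10 = $43,900. Book value $174,370.
Year 3: 617 × $10 = $6,170. Book value $168,200.
Year 4: 5,549 × $10 = $55,490. Book value $112,710.
Year 5: 5,575 × $10 = $55,750. Book value $56,960.
Year 6: 3,216 × $10 = $32,160. Book value $24,800.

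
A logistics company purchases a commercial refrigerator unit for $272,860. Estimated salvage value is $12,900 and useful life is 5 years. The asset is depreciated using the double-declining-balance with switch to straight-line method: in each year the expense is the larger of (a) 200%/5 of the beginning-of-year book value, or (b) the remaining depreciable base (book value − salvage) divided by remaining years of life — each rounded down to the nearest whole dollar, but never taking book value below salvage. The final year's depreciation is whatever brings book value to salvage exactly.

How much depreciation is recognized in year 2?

Depreciable base = $272,860 − $12,900 = $259,960.
Year 1: DB = ⌊$272,860 × 200%/5⌋ = $109,144; SL = ⌊$259,960/5⌋ = $51,992 → take DB $109,144. Book value $163,716.
Year 2: DB = ⌊$163,716 × 200%/5⌋ = $65,486; SL = ⌊$150,816/4⌋ = $37,704 → take DB $65,486. Book value $98,230.

$65,486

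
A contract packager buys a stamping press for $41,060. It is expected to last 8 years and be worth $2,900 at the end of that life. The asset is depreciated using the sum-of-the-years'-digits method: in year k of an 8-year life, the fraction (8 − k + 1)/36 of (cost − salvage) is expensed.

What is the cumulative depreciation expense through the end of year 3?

$22,260

Depreciable base = $41,060 − $2,900 = $38,160.
Sum of the years' digits = 8+7+6+5+4+3+2+1 = 36.
Year 1: $38,160 × 8/36 = $8,480. Book value $32,580.
Year 2: $38,160 × 7/36 = $7,420. Book value $25,160.
Year 3: $38,160 × 6/36 = $6,360. Book value $18,800.
Accumulated through year 3 = $41,060 − $18,800 = $22,260.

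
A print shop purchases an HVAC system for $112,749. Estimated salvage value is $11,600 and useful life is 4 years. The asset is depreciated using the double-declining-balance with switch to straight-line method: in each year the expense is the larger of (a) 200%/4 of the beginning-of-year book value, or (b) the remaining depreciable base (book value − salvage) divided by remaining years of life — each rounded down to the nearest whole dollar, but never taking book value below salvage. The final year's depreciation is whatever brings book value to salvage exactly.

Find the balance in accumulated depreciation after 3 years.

Depreciable base = $112,749 − $11,600 = $101,149.
Year 1: DB = ⌊$112,749 × 200%/4⌋ = $56,374; SL = ⌊$101,149/4⌋ = $25,287 → take DB $56,374. Book value $56,375.
Year 2: DB = ⌊$56,375 × 200%/4⌋ = $28,187; SL = ⌊$44,775/3⌋ = $14,925 → take DB $28,187. Book value $28,188.
Year 3: DB = ⌊$28,188 × 200%/4⌋ = $14,094; SL = ⌊$16,588/2⌋ = $8,294 → take DB $14,094. Book value $14,094.
Accumulated through year 3 = $112,749 − $14,094 = $98,655.

$98,655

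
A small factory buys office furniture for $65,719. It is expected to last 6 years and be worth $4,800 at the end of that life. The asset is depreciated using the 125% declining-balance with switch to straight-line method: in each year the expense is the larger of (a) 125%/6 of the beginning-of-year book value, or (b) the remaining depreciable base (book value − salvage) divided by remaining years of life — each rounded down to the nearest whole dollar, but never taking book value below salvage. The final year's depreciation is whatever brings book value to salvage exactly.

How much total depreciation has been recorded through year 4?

Depreciable base = $65,719 − $4,800 = $60,919.
Year 1: DB = ⌊$65,719 × 125%/6⌋ = $13,691; SL = ⌊$60,919/6⌋ = $10,153 → take DB $13,691. Book value $52,028.
Year 2: DB = ⌊$52,028 × 125%/6⌋ = $10,839; SL = ⌊$47,228/5⌋ = $9,445 → take DB $10,839. Book value $41,189.
Year 3: DB = ⌊$41,189 × 125%/6⌋ = $8,581; SL = ⌊$36,389/4⌋ = $9,097 → take SL $9,097. Book value $32,092.
Year 4: DB = ⌊$32,092 × 125%/6⌋ = $6,685; SL = ⌊$27,292/3⌋ = $9,097 → take SL $9,097. Book value $22,995.
Accumulated through year 4 = $65,719 − $22,995 = $42,724.

$42,724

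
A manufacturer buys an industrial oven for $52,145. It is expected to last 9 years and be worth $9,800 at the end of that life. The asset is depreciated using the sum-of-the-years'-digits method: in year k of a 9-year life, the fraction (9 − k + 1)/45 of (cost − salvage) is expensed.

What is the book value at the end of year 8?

$10,741

Depreciable base = $52,145 − $9,800 = $42,345.
Sum of the years' digits = 9+8+7+6+5+4+3+2+1 = 45.
Year 1: $42,345 × 9/45 = $8,469. Book value $43,676.
Year 2: $42,345 × 8/45 = $7,528. Book value $36,148.
Year 3: $42,345 × 7/45 = $6,587. Book value $29,561.
Year 4: $42,345 × 6/45 = $5,646. Book value $23,915.
Year 5: $42,345 × 5/45 = $4,705. Book value $19,210.
Year 6: $42,345 × 4/45 = $3,764. Book value $15,446.
Year 7: $42,345 × 3/45 = $2,823. Book value $12,623.
Year 8: $42,345 × 2/45 = $1,882. Book value $10,741.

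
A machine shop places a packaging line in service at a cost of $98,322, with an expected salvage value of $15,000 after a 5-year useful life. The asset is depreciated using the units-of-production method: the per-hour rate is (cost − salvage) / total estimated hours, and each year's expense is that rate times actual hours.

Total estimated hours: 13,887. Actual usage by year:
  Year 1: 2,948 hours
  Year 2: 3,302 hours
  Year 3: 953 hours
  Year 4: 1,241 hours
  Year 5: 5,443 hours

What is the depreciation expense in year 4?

Depreciable base = $98,322 − $15,000 = $83,322.
Rate = $83,322 / 13,887 hours = $6 per hour.
Year 1: 2,948 × $6 = $17,688. Book value $80,634.
Year 2: 3,302 × $6 = $19,812. Book value $60,822.
Year 3: 953 × $6 = $5,718. Book value $55,104.
Year 4: 1,241 × $6 = $7,446. Book value $47,658.

$7,446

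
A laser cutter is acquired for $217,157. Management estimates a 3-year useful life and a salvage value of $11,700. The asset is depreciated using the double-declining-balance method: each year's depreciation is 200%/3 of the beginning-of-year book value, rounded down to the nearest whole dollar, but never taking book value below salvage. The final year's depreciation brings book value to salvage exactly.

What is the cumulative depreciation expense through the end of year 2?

$193,028

Depreciable base = $217,157 − $11,700 = $205,457.
Year 1: ⌊$217,157 × 200%/3⌋ = $144,771. Book value $72,386.
Year 2: ⌊$72,386 × 200%/3⌋ = $48,257. Book value $24,129.
Accumulated through year 2 = $217,157 − $24,129 = $193,028.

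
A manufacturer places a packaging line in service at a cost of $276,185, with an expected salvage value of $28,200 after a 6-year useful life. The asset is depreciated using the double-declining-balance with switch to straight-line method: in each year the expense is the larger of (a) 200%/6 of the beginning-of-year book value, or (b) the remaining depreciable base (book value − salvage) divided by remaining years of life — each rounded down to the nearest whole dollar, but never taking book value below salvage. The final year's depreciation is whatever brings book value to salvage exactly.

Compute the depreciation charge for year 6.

Depreciable base = $276,185 − $28,200 = $247,985.
Year 1: DB = ⌊$276,185 × 200%/6⌋ = $92,061; SL = ⌊$247,985/6⌋ = $41,330 → take DB $92,061. Book value $184,124.
Year 2: DB = ⌊$184,124 × 200%/6⌋ = $61,374; SL = ⌊$155,924/5⌋ = $31,184 → take DB $61,374. Book value $122,750.
Year 3: DB = ⌊$122,750 × 200%/6⌋ = $40,916; SL = ⌊$94,550/4⌋ = $23,637 → take DB $40,916. Book value $81,834.
Year 4: DB = ⌊$81,834 × 200%/6⌋ = $27,278; SL = ⌊$53,634/3⌋ = $17,878 → take DB $27,278. Book value $54,556.
Year 5: DB = ⌊$54,556 × 200%/6⌋ = $18,185; SL = ⌊$26,356/2⌋ = $13,178 → take DB $18,185. Book value $36,371.
Year 6 (final): $36,371 − $28,200 = $8,171. Book value $28,200.

$8,171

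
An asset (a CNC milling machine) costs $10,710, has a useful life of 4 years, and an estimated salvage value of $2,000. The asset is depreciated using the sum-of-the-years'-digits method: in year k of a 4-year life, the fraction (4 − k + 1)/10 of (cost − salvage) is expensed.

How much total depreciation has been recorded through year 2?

$6,097

Depreciable base = $10,710 − $2,000 = $8,710.
Sum of the years' digits = 4+3+2+1 = 10.
Year 1: $8,710 × 4/10 = $3,484. Book value $7,226.
Year 2: $8,710 × 3/10 = $2,613. Book value $4,613.
Accumulated through year 2 = $10,710 − $4,613 = $6,097.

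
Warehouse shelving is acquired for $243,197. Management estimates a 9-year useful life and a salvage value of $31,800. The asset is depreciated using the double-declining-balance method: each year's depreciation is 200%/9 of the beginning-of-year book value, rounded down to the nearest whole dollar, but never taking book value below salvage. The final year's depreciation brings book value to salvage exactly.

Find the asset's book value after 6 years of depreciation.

Depreciable base = $243,197 − $31,800 = $211,397.
Year 1: ⌊$243,197 × 200%/9⌋ = $54,043. Book value $189,154.
Year 2: ⌊$189,154 × 200%/9⌋ = $42,034. Book value $147,120.
Year 3: ⌊$147,120 × 200%/9⌋ = $32,693. Book value $114,427.
Year 4: ⌊$114,427 × 200%/9⌋ = $25,428. Book value $88,999.
Year 5: ⌊$88,999 × 200%/9⌋ = $19,777. Book value $69,222.
Year 6: ⌊$69,222 × 200%/9⌋ = $15,382. Book value $53,840.

$53,840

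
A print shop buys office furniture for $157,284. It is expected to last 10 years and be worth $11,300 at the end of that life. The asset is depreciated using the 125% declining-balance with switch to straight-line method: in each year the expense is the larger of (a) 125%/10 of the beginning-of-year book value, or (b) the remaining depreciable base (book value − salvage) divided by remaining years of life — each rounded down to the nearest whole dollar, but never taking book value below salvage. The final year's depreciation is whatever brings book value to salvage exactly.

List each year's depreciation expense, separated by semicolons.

Depreciable base = $157,284 − $11,300 = $145,984.
Year 1: DB = ⌊$157,284 × 125%/10⌋ = $19,660; SL = ⌊$145,984/10⌋ = $14,598 → take DB $19,660. Book value $137,624.
Year 2: DB = ⌊$137,624 × 125%/10⌋ = $17,203; SL = ⌊$126,324/9⌋ = $14,036 → take DB $17,203. Book value $120,421.
Year 3: DB = ⌊$120,421 × 125%/10⌋ = $15,052; SL = ⌊$109,121/8⌋ = $13,640 → take DB $15,052. Book value $105,369.
Year 4: DB = ⌊$105,369 × 125%/10⌋ = $13,171; SL = ⌊$94,069/7⌋ = $13,438 → take SL $13,438. Book value $91,931.
Year 5: DB = ⌊$91,931 × 125%/10⌋ = $11,491; SL = ⌊$80,631/6⌋ = $13,438 → take SL $13,438. Book value $78,493.
Year 6: DB = ⌊$78,493 × 125%/10⌋ = $9,811; SL = ⌊$67,193/5⌋ = $13,438 → take SL $13,438. Book value $65,055.
Year 7: DB = ⌊$65,055 × 125%/10⌋ = $8,131; SL = ⌊$53,755/4⌋ = $13,438 → take SL $13,438. Book value $51,617.
Year 8: DB = ⌊$51,617 × 125%/10⌋ = $6,452; SL = ⌊$40,317/3⌋ = $13,439 → take SL $13,439. Book value $38,178.
Year 9: DB = ⌊$38,178 × 125%/10⌋ = $4,772; SL = ⌊$26,878/2⌋ = $13,439 → take SL $13,439. Book value $24,739.
Year 10 (final): $24,739 − $11,300 = $13,439. Book value $11,300.

$19,660; $17,203; $15,052; $13,438; $13,438; $13,438; $13,438; $13,439; $13,439; $13,439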